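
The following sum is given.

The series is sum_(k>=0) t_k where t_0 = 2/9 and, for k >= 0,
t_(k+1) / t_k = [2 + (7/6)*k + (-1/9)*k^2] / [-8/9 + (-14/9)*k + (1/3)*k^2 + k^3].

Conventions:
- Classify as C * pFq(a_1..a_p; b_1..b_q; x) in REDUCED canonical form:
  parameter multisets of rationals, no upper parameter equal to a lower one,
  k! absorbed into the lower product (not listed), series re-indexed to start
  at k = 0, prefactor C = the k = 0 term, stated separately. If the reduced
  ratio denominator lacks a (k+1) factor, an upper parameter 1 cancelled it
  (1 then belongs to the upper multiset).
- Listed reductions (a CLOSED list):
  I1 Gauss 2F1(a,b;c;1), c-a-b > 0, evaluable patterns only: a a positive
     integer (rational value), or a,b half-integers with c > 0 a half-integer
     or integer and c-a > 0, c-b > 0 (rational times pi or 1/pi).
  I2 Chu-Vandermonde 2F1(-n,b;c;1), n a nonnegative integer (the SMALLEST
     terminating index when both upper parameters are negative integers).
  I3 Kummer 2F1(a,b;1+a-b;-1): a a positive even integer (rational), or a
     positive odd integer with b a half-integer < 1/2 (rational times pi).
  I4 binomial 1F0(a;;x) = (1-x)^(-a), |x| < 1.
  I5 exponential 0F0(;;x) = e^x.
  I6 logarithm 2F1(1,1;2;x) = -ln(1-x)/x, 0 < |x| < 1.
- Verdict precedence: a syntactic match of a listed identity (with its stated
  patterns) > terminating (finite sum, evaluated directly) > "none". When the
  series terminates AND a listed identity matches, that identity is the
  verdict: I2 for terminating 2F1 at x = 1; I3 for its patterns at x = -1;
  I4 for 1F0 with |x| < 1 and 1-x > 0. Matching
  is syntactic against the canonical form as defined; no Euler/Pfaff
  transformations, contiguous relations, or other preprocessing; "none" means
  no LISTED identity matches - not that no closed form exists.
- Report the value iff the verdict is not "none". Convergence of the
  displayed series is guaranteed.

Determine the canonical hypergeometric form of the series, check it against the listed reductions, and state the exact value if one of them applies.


Canonical form: C = 2/9 times 2F2 with upper {-12, 3/2}, lower {-4/3, 2/3}, x = -1/9. Verdict: terminating - no listed pattern fits, but -12 in the upper list cuts the series at k = 12; direct evaluation. Sum: 13458619927149202752487/5852845136509812080640.

Key observation: with t_0 = 2/9, roots of the ratio polynomials (prefactor 2/9) are the negated parameters.
Step ratio: r(k) = (-1/9) * (k-12) (k+3/2) / [(k-4/3) (k+2/3) (k+1)] - poly over poly, x = (-1/9) from leading terms; C = 2/9 at k = 0.


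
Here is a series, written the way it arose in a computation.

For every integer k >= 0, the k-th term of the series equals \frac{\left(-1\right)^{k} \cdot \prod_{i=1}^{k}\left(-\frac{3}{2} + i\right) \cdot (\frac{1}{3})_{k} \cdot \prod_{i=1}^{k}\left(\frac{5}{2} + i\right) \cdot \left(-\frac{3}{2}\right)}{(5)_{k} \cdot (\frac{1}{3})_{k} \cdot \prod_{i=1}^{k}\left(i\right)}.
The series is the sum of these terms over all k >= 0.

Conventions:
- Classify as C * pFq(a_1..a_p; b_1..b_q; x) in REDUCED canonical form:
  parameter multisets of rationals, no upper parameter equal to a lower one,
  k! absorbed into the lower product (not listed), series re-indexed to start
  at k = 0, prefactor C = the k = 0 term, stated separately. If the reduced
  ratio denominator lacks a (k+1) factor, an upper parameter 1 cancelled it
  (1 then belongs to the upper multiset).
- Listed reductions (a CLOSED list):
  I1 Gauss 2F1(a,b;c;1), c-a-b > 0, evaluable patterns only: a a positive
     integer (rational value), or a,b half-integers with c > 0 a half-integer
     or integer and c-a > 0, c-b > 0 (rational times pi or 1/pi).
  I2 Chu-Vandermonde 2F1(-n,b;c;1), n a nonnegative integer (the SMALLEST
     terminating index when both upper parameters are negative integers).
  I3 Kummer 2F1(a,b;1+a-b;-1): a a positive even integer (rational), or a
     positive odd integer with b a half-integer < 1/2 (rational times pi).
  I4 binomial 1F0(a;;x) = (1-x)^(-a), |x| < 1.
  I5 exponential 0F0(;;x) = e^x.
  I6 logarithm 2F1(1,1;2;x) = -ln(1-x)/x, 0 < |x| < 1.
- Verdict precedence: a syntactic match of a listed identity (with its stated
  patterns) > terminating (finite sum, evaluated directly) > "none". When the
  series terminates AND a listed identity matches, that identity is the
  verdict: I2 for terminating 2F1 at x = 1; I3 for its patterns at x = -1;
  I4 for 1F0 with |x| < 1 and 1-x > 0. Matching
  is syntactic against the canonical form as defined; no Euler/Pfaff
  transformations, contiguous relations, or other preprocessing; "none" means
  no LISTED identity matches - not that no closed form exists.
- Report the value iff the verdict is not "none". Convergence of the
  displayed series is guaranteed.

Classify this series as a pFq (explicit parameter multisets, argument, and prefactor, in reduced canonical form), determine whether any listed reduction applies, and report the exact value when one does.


Classification (C = -\frac{3}{2}): 2F1 with upper {-\frac{1}{2}, \frac{7}{2}}, lower {5}, argument x = -1. Verdict: none (x = -1): each listed identity misses the multisets {-\frac{1}{2}, \frac{7}{2}} ; {5}.

Key step: t_0 being -\frac{3}{2}, the running product (C = -3/2, x = -1) telescopes to a rising factorial.
Ratio: r(k) = -1 * (k-\frac{1}{2}) (k+\frac{7}{2}) / [(k+5) (k+1)] - rational in k, leading ratio -1; with t_0 = -\frac{3}{2}, classification follows.


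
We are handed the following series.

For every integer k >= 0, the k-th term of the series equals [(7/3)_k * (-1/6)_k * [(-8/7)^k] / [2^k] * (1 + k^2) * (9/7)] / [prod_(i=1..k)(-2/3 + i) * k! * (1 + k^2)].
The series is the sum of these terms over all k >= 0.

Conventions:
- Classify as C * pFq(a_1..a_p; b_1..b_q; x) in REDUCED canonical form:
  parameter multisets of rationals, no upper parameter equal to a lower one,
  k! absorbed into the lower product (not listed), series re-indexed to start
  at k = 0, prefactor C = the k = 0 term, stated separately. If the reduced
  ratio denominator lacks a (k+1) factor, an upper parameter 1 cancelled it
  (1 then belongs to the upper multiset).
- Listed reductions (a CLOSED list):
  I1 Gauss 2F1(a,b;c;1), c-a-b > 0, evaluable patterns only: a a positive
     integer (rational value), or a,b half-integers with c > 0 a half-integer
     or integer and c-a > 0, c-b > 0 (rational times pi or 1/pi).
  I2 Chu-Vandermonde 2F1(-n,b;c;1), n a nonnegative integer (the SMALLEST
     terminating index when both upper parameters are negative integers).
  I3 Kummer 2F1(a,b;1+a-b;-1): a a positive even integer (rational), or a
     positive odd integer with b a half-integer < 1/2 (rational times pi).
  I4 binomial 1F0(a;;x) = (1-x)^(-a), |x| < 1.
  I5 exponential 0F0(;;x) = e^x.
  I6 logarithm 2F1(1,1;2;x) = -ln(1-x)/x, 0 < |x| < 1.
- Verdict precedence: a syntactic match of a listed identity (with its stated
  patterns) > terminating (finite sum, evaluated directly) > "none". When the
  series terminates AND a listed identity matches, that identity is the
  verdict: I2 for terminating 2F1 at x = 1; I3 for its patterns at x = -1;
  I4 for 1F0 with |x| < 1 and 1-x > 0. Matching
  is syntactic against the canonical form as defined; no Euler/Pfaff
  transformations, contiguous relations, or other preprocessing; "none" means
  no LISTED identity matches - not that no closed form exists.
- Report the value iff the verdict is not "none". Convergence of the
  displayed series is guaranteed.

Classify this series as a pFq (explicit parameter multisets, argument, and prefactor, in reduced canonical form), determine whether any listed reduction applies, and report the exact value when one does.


First insight: with t_0 = 9/7, the lower running product (C = 9/7) is a rising factorial.
Term ratio: r(k) = (-4/7) * (k-1/6) (k+7/3) / [(k+1/3) (k+1)] - rational in k. x = (-4/7); t_0 = 9/7; negate the roots.

Classification (C = 9/7): 2F1 with upper {-1/6, 7/3}, lower {1/3}, argument x = -4/7. Verdict: none. A 2F1 with upper {-1/6, 7/3} fits none of I1-I6 at x = -4/7; the sum runs forever.


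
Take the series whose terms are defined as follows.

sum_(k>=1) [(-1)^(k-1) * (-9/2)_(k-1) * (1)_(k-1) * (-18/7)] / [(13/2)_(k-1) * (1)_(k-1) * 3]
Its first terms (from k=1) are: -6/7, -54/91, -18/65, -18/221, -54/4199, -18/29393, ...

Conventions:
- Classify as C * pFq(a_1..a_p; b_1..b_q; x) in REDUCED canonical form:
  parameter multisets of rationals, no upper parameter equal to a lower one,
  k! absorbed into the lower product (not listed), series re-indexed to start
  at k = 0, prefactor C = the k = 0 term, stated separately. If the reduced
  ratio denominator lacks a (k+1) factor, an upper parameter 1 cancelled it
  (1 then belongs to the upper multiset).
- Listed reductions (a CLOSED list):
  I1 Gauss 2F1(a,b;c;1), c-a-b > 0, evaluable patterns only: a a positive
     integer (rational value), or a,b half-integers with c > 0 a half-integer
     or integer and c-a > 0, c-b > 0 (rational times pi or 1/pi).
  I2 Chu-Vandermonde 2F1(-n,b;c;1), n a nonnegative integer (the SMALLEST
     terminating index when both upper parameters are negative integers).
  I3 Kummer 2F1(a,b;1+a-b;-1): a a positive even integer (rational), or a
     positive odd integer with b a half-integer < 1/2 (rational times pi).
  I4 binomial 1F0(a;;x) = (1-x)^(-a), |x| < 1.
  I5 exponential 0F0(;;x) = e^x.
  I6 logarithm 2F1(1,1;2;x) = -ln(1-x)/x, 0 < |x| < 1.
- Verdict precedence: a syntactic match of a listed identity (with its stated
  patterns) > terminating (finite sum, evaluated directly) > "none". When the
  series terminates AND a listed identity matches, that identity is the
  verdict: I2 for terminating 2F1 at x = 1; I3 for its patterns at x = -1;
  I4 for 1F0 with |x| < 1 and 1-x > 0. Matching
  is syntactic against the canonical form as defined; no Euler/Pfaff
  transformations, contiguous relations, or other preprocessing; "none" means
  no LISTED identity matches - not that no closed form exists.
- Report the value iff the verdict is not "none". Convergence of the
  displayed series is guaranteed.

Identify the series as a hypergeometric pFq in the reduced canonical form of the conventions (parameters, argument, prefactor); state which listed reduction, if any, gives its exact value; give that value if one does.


With C = -6/7: the canonical form is 2F1(-9/2, 1; 13/2; -1). Verdict: the Kummer evaluation I3 matches (x = -1; c = 13/2 equals 1+a-b for upper {-9/2, 1}: listed pattern). Value: (-297/512) * pi.

The tell: with t_0 = -6/7, (1)_k (C = -6/7, x = -1) is k! itself.
Ratio: r(k) = (-1) * (k-9/2) (k+1) / [(k+13/2) (k+1)] ; factor over Q: parameters, x = (-1), and C = -6/7.


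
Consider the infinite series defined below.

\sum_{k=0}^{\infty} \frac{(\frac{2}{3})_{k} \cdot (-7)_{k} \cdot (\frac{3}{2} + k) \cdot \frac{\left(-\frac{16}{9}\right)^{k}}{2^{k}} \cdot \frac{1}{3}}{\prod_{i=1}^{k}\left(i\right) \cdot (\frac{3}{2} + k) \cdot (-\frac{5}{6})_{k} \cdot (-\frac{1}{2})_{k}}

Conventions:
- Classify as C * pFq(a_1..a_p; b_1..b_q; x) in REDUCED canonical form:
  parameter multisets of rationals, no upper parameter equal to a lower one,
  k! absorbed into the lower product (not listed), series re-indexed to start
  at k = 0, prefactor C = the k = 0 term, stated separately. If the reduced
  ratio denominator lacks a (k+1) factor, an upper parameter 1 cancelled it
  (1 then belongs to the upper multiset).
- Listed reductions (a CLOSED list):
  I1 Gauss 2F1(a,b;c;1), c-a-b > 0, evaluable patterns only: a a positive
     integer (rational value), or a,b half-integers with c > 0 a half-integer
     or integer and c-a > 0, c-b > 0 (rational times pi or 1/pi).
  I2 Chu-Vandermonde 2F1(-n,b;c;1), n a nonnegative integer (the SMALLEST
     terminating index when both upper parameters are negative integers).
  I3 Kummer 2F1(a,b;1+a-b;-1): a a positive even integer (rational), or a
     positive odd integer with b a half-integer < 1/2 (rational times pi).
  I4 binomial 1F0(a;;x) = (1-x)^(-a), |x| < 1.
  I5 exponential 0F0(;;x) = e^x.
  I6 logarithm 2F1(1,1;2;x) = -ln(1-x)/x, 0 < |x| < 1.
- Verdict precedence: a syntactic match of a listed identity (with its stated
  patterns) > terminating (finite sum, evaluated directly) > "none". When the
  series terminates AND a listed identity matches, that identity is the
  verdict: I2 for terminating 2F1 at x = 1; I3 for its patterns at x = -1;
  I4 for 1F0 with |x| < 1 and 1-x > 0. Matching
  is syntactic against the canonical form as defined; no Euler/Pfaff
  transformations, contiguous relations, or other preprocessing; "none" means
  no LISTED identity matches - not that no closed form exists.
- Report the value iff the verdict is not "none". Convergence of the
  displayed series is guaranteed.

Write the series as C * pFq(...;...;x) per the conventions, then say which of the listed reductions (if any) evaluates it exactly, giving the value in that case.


This is \frac{1}{3} * 2F2(-7, \frac{2}{3}; -\frac{5}{6}, -\frac{1}{2}; -\frac{8}{9}) in reduced canonical form. Verdict: terminating. With -7 upstairs the series is a 8-term polynomial sum; evaluated term by term. Exact value: \frac{120161218828473427}{136614149933625}.

Key step: with t_0 = \frac{1}{3}, the two k-th powers (C = 1/3) combine into one argument.
Ratio: r(k) = -\frac{8}{9} * (k-7) (k+\frac{2}{3}) / [(k-\frac{5}{6}) (k-\frac{1}{2}) (k+1)] ; factor over Q: parameters, x = -\frac{8}{9}, and C = \frac{1}{3}.


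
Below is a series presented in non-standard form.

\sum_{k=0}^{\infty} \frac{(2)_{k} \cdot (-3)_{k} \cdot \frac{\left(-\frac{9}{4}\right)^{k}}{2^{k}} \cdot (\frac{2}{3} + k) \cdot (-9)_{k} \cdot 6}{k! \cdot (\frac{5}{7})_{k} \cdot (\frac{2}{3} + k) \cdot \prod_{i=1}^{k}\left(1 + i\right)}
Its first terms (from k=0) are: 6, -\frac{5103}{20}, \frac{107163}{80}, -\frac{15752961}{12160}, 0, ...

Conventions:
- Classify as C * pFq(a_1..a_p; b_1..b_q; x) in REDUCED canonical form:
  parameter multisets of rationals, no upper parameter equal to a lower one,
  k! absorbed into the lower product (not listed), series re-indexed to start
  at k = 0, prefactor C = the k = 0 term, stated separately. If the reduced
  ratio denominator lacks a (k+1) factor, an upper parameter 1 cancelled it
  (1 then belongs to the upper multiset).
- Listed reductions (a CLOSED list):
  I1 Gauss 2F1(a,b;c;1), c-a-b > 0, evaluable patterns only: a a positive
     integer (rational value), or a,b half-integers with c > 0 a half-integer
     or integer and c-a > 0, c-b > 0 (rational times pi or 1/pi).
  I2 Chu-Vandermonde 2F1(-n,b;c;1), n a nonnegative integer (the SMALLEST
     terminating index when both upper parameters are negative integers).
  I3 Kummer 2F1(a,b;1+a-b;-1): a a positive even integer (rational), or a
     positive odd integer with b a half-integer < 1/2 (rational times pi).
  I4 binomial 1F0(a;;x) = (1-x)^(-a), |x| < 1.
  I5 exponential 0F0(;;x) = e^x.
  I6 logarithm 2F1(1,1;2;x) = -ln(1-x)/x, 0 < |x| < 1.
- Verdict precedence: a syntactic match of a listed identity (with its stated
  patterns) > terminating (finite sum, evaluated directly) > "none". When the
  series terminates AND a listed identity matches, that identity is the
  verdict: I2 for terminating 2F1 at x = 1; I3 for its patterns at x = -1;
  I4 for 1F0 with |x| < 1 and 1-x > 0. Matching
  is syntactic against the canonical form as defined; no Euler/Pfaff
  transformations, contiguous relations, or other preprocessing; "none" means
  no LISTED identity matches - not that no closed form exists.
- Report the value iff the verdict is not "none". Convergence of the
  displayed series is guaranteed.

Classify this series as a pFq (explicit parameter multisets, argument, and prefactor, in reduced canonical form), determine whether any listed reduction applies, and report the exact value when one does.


Structural cue: t_0 = 6 here, and the two k-th powers (prefactor 6) combine into one argument.
Consecutive-term ratio: r(k) = -\frac{9}{8} * (k-9) (k-3) / [(k+\frac{5}{7}) (k+1)] - rational; roots negated = parameters, x = -\frac{9}{8}, C = 6.

Prefactor 6, argument -\frac{9}{8}: 2F1 with upper {-9, -3} over lower {\frac{5}{7}}. Verdict: terminating - the sum ends at index 3 because -3 is a negative integer; exact evaluation follows. Its exact value is -\frac{2493849}{12160}.


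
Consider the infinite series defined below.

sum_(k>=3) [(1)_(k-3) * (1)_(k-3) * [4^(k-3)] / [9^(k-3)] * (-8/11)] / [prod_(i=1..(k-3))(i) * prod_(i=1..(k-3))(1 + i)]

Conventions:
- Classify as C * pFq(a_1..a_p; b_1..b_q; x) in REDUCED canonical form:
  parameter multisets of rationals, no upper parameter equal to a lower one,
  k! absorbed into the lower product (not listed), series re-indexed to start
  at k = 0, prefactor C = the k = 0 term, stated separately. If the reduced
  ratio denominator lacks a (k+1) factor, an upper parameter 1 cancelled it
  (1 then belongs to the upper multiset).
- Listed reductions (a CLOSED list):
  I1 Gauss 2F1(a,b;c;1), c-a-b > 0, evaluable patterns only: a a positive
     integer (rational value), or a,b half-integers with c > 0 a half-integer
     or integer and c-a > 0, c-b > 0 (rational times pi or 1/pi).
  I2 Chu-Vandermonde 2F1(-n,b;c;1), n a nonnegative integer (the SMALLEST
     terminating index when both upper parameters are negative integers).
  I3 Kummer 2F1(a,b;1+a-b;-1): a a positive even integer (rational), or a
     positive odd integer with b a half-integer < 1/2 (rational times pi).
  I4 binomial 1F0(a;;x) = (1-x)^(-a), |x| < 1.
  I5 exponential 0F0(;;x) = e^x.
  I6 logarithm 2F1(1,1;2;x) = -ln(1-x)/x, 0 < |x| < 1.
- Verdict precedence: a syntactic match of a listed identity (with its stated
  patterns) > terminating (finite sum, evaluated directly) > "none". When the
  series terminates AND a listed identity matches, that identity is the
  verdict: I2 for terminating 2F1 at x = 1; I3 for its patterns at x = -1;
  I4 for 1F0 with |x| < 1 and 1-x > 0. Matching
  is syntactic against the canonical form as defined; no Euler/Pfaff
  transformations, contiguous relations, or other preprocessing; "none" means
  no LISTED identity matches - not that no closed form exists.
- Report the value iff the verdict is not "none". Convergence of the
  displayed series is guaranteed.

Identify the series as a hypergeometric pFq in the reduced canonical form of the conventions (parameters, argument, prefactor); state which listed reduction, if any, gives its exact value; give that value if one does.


At argument 4/9: a 2F1 with upper {1, 1}, lower {2}, scaled by C = -8/11. Verdict: logarithm (I6) matches (the logarithm: parameters (1,1;2), x = 4/9). Exact value: (18/11) * ln(5/9).

Structural cue: x = (4/9) and the two geometric factors (C = -8/11) combine into one argument.
Term ratio: r(k) = (4/9) * (k+1) (k+1) / [(k+2) (k+1)] ; factor over Q: parameters, x = (4/9), and C = -8/11.


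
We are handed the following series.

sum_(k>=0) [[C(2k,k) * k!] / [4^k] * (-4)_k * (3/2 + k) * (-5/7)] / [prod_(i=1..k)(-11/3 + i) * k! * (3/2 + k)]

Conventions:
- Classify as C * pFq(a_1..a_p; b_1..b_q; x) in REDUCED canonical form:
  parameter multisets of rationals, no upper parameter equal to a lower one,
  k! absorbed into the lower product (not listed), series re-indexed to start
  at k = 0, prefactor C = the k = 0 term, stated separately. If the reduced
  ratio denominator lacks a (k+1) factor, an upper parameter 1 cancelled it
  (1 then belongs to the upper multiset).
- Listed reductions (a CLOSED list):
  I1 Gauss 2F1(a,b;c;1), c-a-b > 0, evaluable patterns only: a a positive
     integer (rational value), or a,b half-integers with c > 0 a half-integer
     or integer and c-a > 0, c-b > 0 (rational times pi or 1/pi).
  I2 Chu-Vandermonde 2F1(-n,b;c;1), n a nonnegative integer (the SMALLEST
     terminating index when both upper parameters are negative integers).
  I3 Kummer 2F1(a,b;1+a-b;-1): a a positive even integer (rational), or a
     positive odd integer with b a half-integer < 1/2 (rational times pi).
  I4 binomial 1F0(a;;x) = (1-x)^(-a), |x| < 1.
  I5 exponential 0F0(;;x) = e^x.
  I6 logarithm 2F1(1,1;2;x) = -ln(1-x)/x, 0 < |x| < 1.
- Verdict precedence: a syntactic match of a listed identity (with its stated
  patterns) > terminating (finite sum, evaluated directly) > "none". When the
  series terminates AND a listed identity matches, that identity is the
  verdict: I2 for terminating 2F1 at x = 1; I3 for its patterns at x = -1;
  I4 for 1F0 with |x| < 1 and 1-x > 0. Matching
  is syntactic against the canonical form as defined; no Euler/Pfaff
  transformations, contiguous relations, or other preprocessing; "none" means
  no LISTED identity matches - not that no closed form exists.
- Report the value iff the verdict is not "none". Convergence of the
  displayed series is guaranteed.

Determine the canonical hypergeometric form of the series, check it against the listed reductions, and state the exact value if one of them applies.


Key observation: t_0 being -5/7, C(2k,k) (prefactor -5/7) equals 4^k (1/2)_k / k!.
Term ratio: r(k) = 1 * (k-4) (k+1/2) / [(k-8/3) (k+1)] - rational; roots negated = parameters, x = 1, C = -5/7.

x = 1 here; the reduced form reads 2F1, upper {-4, 1/2}, lower {-8/3}, C = -5/7. Verdict: Chu-Vandermonde (I2) matches (terminating 2F1 at x = 1 with n = 4, b = 1/2, c = -8/3). Its exact value is 247/256.


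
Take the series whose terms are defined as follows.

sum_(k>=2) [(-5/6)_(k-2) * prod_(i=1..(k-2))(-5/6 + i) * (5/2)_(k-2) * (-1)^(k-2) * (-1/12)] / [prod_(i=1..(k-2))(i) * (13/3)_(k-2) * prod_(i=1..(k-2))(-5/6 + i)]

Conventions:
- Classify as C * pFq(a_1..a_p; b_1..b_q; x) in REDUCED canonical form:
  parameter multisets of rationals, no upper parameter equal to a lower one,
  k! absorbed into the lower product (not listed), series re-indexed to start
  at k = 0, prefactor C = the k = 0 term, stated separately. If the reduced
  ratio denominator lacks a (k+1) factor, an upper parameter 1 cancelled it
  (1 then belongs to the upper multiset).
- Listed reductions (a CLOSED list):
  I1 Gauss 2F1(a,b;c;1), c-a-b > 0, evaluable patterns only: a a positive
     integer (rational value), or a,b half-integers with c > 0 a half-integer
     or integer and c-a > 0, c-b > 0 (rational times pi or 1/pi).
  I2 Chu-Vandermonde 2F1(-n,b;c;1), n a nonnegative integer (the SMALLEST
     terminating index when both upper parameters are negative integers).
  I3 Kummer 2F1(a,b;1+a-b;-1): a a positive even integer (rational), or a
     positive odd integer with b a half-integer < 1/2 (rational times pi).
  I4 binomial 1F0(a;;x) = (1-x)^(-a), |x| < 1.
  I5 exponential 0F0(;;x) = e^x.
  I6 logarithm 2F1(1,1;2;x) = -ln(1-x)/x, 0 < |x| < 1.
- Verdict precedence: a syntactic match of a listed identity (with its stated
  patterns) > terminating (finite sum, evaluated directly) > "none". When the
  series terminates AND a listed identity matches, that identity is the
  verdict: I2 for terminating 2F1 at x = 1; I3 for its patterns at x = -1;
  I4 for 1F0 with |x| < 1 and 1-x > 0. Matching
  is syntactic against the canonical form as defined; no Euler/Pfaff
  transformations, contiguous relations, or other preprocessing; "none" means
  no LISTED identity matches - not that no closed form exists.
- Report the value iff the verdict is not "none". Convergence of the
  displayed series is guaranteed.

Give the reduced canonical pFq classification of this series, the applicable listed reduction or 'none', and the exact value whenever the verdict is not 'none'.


Prefactor -1/12, argument -1: 2F1 with upper {-5/6, 5/2} over lower {13/3}. Verdict: none. No listed pattern accepts 2F1(-5/6, 5/2; 13/3; -1).

Structural cue: t_0 = -1/12 here, and the parameter 1/6 appears in both the upper and lower lists and cancels.
Adjacent-term ratio: r(k) = (-1) * (k-5/6) (k+5/2) / [(k+13/3) (k+1)] ; factor over Q: parameters, x = (-1), and C = -1/12.


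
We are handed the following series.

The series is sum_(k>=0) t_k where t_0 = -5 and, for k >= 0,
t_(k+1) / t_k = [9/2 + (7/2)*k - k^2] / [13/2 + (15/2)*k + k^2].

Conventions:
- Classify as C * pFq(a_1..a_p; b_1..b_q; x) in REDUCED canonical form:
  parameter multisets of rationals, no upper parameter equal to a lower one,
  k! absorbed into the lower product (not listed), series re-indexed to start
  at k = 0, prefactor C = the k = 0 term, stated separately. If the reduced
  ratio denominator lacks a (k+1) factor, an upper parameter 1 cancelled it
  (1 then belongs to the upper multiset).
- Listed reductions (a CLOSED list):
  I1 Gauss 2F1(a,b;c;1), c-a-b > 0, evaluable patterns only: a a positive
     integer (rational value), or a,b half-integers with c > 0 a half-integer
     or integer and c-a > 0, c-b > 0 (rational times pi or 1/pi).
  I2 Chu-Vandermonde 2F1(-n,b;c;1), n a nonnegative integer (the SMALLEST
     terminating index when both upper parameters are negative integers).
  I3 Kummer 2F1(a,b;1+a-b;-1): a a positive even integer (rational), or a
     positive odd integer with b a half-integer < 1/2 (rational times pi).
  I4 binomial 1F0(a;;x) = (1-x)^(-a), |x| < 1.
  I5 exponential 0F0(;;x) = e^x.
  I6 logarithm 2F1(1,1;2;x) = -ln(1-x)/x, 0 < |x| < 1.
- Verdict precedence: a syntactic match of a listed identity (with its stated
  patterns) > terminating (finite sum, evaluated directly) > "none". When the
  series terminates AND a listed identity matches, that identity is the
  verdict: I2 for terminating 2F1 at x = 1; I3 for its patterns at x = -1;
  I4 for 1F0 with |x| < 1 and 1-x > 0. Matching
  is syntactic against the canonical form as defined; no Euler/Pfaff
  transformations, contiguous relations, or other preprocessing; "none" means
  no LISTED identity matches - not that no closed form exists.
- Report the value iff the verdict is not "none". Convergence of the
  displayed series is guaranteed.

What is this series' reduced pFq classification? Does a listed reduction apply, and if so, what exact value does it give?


Reduced: x = -1, 2F1, upper = {-9/2, 1}, lower = {13/2}, C = -5. Verdict: this is Kummer (I3) (x = -1; c = 13/2 equals 1+a-b for upper {-9/2, 1}: listed pattern). Hence: (-3465/1024) * pi.

First insight: x = (-1) and factor the ratio over Q (prefactor -5): negated roots = parameters.
Ratio: r(k) = (-1) * (k-9/2) (k+1) / [(k+13/2) (k+1)] - rational; roots negated = parameters, x = (-1), C = -5.


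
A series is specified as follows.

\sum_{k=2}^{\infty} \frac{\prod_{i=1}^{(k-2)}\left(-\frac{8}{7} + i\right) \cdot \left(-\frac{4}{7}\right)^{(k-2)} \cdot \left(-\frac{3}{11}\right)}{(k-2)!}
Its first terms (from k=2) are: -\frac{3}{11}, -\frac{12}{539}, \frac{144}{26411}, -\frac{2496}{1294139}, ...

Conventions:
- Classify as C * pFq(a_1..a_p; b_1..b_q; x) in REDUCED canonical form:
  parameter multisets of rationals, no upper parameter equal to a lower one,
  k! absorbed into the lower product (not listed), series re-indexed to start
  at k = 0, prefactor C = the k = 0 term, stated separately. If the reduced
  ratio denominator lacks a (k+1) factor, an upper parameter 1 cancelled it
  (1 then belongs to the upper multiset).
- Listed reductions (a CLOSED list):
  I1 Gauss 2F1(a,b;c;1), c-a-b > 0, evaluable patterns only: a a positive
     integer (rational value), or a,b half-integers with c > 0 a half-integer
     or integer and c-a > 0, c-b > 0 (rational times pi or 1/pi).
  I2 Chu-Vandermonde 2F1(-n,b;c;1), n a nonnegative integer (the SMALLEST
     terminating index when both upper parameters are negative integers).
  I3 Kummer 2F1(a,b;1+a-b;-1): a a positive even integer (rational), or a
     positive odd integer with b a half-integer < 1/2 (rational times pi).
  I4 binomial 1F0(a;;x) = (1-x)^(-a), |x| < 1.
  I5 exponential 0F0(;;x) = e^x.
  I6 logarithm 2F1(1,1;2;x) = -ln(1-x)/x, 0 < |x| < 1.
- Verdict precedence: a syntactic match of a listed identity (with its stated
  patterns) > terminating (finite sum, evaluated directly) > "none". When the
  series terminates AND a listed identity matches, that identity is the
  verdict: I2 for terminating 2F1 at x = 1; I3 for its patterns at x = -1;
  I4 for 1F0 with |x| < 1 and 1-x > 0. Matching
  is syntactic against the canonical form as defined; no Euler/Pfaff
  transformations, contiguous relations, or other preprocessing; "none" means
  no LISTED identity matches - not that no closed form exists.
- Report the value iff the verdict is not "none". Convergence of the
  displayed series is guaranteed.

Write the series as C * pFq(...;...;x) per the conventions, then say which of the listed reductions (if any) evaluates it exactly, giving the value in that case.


Key step: t_0 being -\frac{3}{11}, the running product (C = -3/11, x = -4/7) telescopes to a rising factorial.
Step ratio: r(k) = -\frac{4}{7} * (k-\frac{1}{7}) / [(k+1)] - rational; roots negated = parameters, x = -\frac{4}{7}, C = -\frac{3}{11}.

Prefactor -\frac{3}{11}, argument -\frac{4}{7}: 1F0 with upper {-\frac{1}{7}} over lower {-}. Verdict: binomial (I4) fires (the 1F0 binomial series: exponent 1/7, x = -\frac{4}{7}). Sum: \left(-\frac{3}{11}\right) \cdot \left(\frac{11}{7}\right)^{\frac{1}{7}}.


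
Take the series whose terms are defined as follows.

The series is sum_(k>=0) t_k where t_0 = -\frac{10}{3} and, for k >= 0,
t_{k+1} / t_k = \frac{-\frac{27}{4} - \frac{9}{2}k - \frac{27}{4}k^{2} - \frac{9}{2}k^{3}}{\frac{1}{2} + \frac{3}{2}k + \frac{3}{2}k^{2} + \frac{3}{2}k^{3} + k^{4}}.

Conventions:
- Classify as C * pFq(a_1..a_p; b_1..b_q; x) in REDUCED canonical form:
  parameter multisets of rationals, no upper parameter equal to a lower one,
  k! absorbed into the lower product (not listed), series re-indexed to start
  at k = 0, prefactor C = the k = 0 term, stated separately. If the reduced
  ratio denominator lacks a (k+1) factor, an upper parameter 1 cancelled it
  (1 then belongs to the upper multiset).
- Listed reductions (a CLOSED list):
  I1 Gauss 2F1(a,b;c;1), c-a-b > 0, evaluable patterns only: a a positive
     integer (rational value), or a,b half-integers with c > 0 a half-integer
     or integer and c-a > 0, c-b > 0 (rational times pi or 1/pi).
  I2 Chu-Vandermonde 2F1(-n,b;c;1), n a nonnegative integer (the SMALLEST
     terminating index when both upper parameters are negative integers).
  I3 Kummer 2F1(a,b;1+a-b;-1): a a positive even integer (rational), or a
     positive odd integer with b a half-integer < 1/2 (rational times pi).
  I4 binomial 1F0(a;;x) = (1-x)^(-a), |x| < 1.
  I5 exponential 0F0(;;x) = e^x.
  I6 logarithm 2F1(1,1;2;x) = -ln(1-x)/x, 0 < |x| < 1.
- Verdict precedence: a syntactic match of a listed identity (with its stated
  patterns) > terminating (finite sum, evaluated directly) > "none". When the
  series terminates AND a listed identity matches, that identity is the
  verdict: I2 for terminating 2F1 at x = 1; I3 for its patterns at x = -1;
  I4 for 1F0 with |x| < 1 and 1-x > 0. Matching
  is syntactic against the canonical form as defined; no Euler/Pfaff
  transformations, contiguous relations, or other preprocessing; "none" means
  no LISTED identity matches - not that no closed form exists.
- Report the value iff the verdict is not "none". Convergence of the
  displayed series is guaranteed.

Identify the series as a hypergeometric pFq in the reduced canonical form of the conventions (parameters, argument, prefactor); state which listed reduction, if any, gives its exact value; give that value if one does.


Structural cue: x = -\frac{9}{2} and the ratio is unreduced: k^2 + 1 divides both sides (C = -10/3, x = -9/2).
Ratio: r(k) = -\frac{9}{2} * (k+\frac{3}{2}) / [(k+\frac{1}{2}) (k+1)] - rational in k. x = -\frac{9}{2}; t_0 = -\frac{10}{3}; negate the roots.

Prefactor -\frac{10}{3}, argument -\frac{9}{2}: 1F1 with upper {\frac{3}{2}} over lower {\frac{1}{2}}. Verdict: none. Every listed pattern misses the 1F1 form at -\frac{9}{2}, upper {\frac{3}{2}}.


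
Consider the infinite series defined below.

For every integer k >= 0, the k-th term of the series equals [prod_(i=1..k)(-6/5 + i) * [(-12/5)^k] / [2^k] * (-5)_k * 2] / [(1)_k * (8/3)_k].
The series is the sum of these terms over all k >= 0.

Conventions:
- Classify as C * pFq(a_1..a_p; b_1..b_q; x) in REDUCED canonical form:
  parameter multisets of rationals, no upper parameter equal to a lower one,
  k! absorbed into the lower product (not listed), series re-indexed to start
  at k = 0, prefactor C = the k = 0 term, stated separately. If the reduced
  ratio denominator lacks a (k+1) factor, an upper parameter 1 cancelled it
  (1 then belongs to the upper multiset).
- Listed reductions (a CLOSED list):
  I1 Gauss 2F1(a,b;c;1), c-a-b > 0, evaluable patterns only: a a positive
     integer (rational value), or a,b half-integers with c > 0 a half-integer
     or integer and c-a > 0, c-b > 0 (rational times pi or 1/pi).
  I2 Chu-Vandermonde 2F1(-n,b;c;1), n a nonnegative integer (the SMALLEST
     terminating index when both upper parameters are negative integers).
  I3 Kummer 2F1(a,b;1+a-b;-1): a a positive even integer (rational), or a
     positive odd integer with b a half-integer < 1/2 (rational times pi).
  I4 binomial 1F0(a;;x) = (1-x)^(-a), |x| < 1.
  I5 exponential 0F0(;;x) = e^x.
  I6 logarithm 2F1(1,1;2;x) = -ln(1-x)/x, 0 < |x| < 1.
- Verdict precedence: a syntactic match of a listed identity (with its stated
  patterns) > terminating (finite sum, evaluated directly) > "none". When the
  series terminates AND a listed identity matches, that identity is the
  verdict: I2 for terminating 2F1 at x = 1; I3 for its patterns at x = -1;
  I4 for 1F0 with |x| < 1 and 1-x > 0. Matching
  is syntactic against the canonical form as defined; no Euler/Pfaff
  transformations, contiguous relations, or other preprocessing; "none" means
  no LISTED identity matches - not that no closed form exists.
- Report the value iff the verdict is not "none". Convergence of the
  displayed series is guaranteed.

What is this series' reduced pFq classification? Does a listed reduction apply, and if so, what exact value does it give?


Canonical form: C = 2 times 2F1 with upper {-5, -1/5}, lower {8/3}, x = -6/5. Verdict: terminating at k = 5: the factor (-5)_k kills every later term; summing the 6 survivors is exact. Value: 3917224357/11621093750.

Structural cue: t_0 = 2 here, and (1)_k (C = 2, x = -6/5) is k! itself.
Step ratio: r(k) = (-6/5) * (k-5) (k-1/5) / [(k+8/3) (k+1)] - rational in k, leading ratio (-6/5); with t_0 = 2, classification follows.


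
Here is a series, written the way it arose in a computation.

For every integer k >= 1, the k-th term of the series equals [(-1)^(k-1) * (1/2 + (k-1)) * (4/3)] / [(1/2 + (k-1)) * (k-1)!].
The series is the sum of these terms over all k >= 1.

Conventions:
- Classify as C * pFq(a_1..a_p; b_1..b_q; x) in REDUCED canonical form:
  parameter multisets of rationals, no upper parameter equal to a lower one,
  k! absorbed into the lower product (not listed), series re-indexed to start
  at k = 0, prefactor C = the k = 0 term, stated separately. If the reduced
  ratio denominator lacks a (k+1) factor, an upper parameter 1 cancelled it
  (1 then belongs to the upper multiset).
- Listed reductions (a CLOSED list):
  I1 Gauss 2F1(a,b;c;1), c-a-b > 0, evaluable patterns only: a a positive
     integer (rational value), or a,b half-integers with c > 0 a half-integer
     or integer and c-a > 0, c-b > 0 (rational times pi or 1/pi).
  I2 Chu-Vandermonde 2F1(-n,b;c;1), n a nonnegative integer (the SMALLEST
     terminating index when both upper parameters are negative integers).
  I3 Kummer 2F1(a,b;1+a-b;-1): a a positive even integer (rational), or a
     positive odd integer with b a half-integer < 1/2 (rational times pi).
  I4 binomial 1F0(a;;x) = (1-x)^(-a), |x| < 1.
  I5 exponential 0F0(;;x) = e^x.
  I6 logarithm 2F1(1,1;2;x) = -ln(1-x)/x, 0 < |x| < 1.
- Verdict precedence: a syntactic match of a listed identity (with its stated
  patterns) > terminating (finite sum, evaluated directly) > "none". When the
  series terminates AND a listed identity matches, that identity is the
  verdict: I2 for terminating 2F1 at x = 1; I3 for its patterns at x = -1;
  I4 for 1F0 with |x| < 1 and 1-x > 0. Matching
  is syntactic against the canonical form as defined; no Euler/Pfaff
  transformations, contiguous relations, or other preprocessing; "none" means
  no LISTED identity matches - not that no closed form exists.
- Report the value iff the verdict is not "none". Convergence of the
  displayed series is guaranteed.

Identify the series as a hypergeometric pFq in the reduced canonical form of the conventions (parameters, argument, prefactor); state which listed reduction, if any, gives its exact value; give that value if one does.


Structural cue: t_0 = 4/3 here, and the factor k + 1/2 cancels (top and bottom), leaving C = 4/3.
Term ratio: r(k) = (-1) * 1 / [(k+1)] - rational in k. x = (-1); t_0 = 4/3; negate the roots.

Prefactor 4/3, argument -1: 0F0 with upper {-} over lower {-}. Verdict: exponential (I5) applies (the 0F0 exponential series at x = -1). Exact value: (4/3) * e^(-1).


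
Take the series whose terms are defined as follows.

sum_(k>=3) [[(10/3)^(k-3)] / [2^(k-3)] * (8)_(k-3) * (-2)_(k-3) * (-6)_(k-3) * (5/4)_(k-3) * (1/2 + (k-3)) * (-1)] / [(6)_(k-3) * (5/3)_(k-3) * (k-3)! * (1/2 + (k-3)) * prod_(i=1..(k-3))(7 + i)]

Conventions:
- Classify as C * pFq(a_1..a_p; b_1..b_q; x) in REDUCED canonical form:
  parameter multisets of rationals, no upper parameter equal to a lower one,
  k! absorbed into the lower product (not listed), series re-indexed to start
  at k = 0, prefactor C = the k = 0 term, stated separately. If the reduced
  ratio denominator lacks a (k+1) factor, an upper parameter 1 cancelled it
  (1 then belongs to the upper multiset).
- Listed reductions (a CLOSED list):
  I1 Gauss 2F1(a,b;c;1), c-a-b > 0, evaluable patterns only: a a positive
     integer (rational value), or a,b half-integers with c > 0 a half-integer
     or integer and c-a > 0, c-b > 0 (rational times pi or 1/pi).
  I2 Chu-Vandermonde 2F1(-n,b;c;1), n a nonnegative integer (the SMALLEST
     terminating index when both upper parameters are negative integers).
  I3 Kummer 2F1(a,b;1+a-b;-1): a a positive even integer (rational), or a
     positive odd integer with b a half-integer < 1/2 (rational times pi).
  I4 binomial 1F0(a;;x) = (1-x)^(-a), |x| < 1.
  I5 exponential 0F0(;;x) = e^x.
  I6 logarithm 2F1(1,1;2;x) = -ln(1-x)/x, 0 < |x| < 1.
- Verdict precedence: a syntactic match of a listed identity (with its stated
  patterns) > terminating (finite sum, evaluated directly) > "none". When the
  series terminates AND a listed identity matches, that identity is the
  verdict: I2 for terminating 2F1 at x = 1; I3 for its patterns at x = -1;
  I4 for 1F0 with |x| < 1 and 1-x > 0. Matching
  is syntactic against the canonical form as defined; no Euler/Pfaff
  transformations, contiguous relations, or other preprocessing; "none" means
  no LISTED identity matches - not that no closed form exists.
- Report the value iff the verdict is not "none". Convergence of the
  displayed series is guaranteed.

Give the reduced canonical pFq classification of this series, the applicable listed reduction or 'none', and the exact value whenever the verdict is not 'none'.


At argument 5/3: a 3F2 with upper {-6, -2, 5/4}, lower {5/3, 6}, scaled by C = -1. Verdict: terminating at k = 2: the factor (-2)_k kills every later term; summing the 3 survivors is exact. Hence: -4261/896.

The tell: x = (5/3) and the factor k + 1/2 cancels (top and bottom), leaving C = -1.
Ratio: r(k) = (5/3) * (k-6) (k-2) (k+5/4) / [(k+5/3) (k+6) (k+1)] - rational; roots negated = parameters, x = (5/3), C = -1.


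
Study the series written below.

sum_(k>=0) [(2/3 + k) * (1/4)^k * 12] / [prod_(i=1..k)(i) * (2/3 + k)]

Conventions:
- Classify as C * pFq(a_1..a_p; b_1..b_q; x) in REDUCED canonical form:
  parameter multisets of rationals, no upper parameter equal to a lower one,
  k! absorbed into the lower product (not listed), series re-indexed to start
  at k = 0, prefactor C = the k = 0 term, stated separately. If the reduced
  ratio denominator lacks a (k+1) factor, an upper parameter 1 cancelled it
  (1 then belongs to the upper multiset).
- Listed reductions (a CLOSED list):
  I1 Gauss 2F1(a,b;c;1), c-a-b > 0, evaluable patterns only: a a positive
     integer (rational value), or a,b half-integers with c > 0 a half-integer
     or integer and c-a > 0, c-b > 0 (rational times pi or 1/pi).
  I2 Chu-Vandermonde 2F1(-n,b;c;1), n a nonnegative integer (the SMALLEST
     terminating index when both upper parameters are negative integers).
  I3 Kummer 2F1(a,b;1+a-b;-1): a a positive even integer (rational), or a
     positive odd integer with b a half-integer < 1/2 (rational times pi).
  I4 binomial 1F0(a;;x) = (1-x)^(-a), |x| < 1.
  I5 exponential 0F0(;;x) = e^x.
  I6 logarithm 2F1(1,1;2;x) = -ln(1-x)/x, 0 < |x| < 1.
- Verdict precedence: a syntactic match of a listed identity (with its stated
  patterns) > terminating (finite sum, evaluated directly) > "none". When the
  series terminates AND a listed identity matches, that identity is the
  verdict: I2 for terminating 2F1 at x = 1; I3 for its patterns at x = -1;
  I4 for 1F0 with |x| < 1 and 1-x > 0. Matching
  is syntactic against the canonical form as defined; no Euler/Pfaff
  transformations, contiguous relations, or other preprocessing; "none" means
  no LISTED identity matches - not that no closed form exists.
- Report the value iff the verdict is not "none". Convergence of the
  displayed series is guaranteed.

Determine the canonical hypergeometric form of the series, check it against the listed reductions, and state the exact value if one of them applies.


At argument 1/4: a 0F0 with upper {-}, lower {-}, scaled by C = 12. Verdict (x = 1/4): the I5 exponential reduction applies (the 0F0 exponential series at x = 1/4). Hence: 12 * e^(1/4).

First insight: from the first term 12: the product of the first k integers (prefactor 12) is k!.
Step ratio: r(k) = (1/4) * 1 / [(k+1)] - rational in k, leading ratio (1/4); with t_0 = 12, classification follows.
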